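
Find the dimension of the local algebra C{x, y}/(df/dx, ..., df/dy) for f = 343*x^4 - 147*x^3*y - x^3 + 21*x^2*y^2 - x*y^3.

7

The Hessian of f at 0 is [[0, 0], [0, 0]] with rank 0, so corank 2. A Groebner basis of the Jacobian ideal J(f) in C{x,y} is {3*x^2/49 + y^4 + y^3/49, x^3, x^2*y - x^2/49 - y^3/147, -2*x^2/7 + x*y^2 - 2*y^3/21}; counting standard monomials gives mu = 7. Corank 2; j^3 = -x^3 is a perfect cube, so E-series; the 4-jet and mu = 7 give E_7.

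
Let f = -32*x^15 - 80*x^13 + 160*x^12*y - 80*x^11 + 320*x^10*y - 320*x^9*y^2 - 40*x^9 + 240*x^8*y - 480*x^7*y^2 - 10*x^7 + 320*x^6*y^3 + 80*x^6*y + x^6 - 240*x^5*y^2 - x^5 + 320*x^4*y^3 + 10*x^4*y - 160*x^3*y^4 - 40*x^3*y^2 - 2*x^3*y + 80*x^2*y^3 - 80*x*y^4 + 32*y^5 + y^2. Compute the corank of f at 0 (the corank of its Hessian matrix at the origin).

1

The Hessian at 0 is [[0, 0], [0, 2]] of rank 1; hence corank 1.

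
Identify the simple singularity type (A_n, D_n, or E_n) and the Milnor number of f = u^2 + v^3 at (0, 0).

Type A2, Milnor number mu = 2.

The Hessian of f at 0 is [[2, 0], [0, 0]] with rank 1, so corank 1. A Groebner basis of the Jacobian ideal J(f) in C{u,v} is {v^2, u}; counting standard monomials gives mu = 2. Corank 1: A-series; mu = 2 gives A_2.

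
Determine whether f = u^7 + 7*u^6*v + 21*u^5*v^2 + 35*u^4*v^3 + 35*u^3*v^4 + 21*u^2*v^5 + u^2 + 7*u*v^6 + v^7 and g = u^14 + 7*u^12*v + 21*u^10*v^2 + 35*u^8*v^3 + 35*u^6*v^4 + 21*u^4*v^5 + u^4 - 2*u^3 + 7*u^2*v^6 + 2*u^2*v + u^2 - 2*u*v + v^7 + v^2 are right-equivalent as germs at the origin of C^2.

Yes.

The Hessian of f at 0 is [[2, 0], [0, 0]] with rank 1, so corank 1. A Groebner basis of the Jacobian ideal J(f) in C{u,v} is {v^6, u}; counting standard monomials gives mu = 6. Corank 1: A-series; mu = 6 gives A_6. The Hessian of g at 0 is [[2, -2], [-2, 2]] with rank 1, so corank 1. A Groebner basis of the Jacobian ideal J(g) in C{u,v} is {-14*u*v/3 + 5*u/3 + v^4 + 4*v^3/3 + 3*v^2 - 5*v/3, u*v^2 - 4*u*v/3 + u/3 - v^3/3 + v^2 - v/3, u^2 - u + v}; counting standard monomials gives mu = 6. Corank 1: A-series; mu = 6 gives A_6. Both have type A_6, hence right-equivalent.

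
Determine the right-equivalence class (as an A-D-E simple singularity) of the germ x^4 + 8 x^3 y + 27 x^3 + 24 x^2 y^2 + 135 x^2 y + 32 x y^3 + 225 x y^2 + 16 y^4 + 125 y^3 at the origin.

E6

The Hessian of f at 0 has rank 0. Corank 2; j^3 = (3*x + 5*y)^3 is a perfect cube, so E-series; the 4-jet and mu = 6 give E_6.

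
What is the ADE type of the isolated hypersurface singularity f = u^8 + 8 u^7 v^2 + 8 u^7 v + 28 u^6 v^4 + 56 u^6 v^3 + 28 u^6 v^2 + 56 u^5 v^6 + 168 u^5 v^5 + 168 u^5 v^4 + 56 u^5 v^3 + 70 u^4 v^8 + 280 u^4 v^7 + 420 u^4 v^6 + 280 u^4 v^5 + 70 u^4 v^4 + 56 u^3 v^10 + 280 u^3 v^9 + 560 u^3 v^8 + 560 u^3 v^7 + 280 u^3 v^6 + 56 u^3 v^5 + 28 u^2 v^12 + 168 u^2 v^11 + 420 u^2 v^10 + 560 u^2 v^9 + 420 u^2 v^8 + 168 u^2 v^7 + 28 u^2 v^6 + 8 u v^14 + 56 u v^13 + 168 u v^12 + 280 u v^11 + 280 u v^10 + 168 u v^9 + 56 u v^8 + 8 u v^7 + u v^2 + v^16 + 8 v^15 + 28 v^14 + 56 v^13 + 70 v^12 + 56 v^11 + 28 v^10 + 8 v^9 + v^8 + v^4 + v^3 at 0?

D_{9}

The Hessian of f at 0 is [[0, 0], [0, 0]] with rank 0, so corank 2. A Groebner basis of the Jacobian ideal J(f) in C{u,v} is {u^7 + v^2/8, v^3, u*v + v^2}; counting standard monomials gives mu = 9. Corank 2; j^3 = v^2*(u + v) has shape L^2 M (L != M), so D-series; mu = 9 gives D_9.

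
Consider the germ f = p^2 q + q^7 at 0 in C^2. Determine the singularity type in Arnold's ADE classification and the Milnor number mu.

Type D_{8}, Milnor number mu = 8.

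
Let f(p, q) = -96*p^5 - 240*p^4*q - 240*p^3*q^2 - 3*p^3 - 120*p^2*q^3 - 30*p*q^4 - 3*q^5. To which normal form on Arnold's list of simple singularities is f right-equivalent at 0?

The Hessian of f at 0 has rank 0. Corank 2; j^3 = -3*p^3 is a perfect cube, so E-series; the 5-jet and mu = 8 give E_8.

E_8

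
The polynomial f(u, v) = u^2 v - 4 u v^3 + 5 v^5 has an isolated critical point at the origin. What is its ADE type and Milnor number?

The Hessian of f at 0 is [[0, 0], [0, 0]] with rank 0, so corank 2. A Groebner basis of the Jacobian ideal J(f) in C{u,v} is {u^3, u^2*v, 2*u^2 + u*v^2, -u*v/2 + v^3}; counting standard monomials gives mu = 6. Corank 2; j^3 = u^2*v has shape L^2 M (L != M), so D-series; mu = 6 gives D_6.

Type D_{6}, Milnor number mu = 6.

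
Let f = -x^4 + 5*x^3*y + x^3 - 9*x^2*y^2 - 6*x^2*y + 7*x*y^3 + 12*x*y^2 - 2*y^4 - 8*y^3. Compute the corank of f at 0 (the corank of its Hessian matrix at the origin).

Hessian at 0 has rank 0.

2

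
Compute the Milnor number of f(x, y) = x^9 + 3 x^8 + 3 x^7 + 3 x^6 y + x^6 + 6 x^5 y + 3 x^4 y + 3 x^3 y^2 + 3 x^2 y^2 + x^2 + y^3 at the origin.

2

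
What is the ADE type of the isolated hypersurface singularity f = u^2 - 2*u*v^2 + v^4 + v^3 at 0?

A2

The Hessian of f at 0 is [[2, 0], [0, 0]] with rank 1, so corank 1. A Groebner basis of the Jacobian ideal J(f) in C{u,v} is {v^2, u}; counting standard monomials gives mu = 2. Corank 1: A-series; mu = 2 gives A_2.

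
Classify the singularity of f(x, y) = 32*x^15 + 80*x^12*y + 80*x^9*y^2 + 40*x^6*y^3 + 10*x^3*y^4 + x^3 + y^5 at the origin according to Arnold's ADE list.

E_8

The Hessian of f at 0 is [[0, 0], [0, 0]] with rank 0, so corank 2. A Groebner basis of the Jacobian ideal J(f) in C{x,y} is {y^4, x^2}; counting standard monomials gives mu = 8. Corank 2; j^3 = x^3 is a perfect cube, so E-series; the 5-jet and mu = 8 give E_8.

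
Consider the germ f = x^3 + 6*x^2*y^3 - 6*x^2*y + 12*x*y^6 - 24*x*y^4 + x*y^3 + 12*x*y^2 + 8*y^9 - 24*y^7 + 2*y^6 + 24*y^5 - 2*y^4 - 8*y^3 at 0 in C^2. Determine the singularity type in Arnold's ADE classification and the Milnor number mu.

The Hessian of f at 0 is [[0, 0], [0, 0]] with rank 0, so corank 2. A Groebner basis of the Jacobian ideal J(f) in C{x,y} is {x^3 - 6*x^2*y - 48*x^2 + 192*x*y - 192*y^2, 6*x^2 + x*y^2 - 24*x*y + 24*y^2, 3*x^2 - 12*x*y + y^3 + 12*y^2}; counting standard monomials gives mu = 7. Corank 2; j^3 = (x - 2*y)^3 is a perfect cube, so E-series; the 4-jet and mu = 7 give E_7.

Type E7, Milnor number mu = 7.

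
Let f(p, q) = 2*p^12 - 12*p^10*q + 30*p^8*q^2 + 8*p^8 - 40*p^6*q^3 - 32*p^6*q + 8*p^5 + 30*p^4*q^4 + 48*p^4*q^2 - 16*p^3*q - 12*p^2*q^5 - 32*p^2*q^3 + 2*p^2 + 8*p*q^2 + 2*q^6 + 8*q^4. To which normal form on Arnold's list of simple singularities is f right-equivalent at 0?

A5

The Hessian of f at 0 has rank 1. Corank 1: A-series; mu = 5 gives A_5.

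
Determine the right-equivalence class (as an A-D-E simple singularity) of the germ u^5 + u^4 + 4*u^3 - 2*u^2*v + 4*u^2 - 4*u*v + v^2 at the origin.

A4

The Hessian of f at 0 has rank 1. Corank 1: A-series; mu = 4 gives A_4.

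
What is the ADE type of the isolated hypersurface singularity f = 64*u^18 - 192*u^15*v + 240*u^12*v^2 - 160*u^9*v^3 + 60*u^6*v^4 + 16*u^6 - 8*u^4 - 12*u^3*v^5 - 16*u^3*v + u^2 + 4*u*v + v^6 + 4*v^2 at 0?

The Hessian of f at 0 has rank 1. Corank 1: A-series; mu = 5 gives A_5.

A_5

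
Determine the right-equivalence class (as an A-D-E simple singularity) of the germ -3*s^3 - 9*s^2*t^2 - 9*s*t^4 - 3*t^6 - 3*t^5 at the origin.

E8

The Hessian of f at 0 has rank 0. Corank 2; j^3 = -3*s^3 is a perfect cube, so E-series; the 5-jet and mu = 8 give E_8.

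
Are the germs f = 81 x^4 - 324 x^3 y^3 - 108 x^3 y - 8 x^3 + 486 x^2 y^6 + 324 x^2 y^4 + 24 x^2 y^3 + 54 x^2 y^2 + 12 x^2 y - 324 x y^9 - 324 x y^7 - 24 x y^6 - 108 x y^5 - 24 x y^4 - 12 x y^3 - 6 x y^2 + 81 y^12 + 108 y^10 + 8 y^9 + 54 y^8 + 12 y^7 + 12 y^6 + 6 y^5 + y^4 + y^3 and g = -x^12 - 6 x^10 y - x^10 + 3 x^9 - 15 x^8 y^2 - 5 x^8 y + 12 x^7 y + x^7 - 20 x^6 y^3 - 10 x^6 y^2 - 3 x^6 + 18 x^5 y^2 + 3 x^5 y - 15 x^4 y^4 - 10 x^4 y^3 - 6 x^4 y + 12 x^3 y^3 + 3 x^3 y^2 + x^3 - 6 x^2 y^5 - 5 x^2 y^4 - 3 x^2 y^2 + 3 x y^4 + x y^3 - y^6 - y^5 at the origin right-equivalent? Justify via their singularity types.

No.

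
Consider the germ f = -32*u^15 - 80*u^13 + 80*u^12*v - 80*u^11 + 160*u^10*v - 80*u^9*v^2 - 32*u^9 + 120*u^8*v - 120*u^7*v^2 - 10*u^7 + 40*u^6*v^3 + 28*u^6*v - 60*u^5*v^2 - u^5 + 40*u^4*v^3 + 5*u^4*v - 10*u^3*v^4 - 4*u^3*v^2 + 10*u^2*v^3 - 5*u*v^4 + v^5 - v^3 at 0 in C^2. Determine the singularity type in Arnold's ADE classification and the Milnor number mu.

Type E8, Milnor number mu = 8.

The Hessian of f at 0 is [[0, 0], [0, 0]] with rank 0, so corank 2. A Groebner basis of the Jacobian ideal J(f) in C{u,v} is {u^4 - v^2, u^3*v - v^2/4, u*v^2, v^3}; counting standard monomials gives mu = 8. Corank 2; j^3 = -v^3 is a perfect cube, so E-series; the 5-jet and mu = 8 give E_8.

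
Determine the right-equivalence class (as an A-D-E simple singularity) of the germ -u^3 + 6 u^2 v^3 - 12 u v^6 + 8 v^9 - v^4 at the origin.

The Hessian of f at 0 has rank 0. Corank 2; j^3 = -u^3 is a perfect cube, so E-series; the 4-jet and mu = 6 give E_6.

E_6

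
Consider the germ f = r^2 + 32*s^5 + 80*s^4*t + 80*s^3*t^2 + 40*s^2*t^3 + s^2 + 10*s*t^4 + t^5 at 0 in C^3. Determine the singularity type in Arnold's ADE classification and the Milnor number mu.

Type A_4, Milnor number mu = 4.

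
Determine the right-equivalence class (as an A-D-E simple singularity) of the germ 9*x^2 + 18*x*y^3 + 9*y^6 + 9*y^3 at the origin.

The Hessian of f at 0 is [[18, 0], [0, 0]] with rank 1, so corank 1. A Groebner basis of the Jacobian ideal J(f) in C{x,y} is {y^2, x}; counting standard monomials gives mu = 2. Corank 1: A-series; mu = 2 gives A_2.

A_{2}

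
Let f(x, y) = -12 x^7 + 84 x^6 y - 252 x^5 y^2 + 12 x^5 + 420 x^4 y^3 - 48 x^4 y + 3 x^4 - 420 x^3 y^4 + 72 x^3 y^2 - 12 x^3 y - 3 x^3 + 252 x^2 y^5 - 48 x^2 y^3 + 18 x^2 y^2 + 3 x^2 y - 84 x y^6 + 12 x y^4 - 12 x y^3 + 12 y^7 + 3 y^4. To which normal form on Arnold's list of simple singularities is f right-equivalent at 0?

The Hessian of f at 0 has rank 0. Corank 2; j^3 = -3*x^2*(x - y) has shape L^2 M (L != M), so D-series; mu = 5 gives D_5.

D_5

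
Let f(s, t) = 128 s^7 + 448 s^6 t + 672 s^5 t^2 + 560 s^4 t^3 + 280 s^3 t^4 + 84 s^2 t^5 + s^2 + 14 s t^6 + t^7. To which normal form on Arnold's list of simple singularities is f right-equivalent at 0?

A6

The Hessian of f at 0 has rank 1. Corank 1: A-series; mu = 6 gives A_6.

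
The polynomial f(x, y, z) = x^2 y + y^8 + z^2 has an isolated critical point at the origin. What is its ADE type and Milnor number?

Type D_9, Milnor number mu = 9.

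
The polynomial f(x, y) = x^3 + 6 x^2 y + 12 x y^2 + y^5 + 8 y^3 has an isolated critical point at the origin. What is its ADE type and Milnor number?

Type E_8, Milnor number mu = 8.

The Hessian of f at 0 is [[0, 0], [0, 0]] with rank 0, so corank 2. A Groebner basis of the Jacobian ideal J(f) in C{x,y} is {y^4, x^2 + 4*x*y + 4*y^2}; counting standard monomials gives mu = 8. Corank 2; j^3 = (x + 2*y)^3 is a perfect cube, so E-series; the 5-jet and mu = 8 give E_8.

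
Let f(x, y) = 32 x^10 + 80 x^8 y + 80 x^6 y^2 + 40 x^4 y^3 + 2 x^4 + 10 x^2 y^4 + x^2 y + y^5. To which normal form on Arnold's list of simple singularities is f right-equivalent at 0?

D_{6}

The Hessian of f at 0 is [[0, 0], [0, 0]] with rank 0, so corank 2. A Groebner basis of the Jacobian ideal J(f) in C{x,y} is {x^2/5 + y^4, x^3, x*y}; counting standard monomials gives mu = 6. Corank 2; j^3 = x^2*y has shape L^2 M (L != M), so D-series; mu = 6 gives D_6.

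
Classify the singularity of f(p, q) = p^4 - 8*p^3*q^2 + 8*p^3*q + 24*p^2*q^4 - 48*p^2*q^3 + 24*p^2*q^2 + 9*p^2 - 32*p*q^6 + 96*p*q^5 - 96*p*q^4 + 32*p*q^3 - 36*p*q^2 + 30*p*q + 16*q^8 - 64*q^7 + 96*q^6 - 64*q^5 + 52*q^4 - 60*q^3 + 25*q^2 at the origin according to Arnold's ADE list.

A_3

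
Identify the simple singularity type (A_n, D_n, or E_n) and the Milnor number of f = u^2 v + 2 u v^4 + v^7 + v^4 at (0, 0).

The Hessian of f at 0 has rank 0. Corank 2; j^3 = u^2*v has shape L^2 M (L != M), so D-series; mu = 5 gives D_5.

Type D_{5}, Milnor number mu = 5.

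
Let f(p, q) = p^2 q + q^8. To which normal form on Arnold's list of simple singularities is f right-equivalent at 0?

The Hessian of f at 0 has rank 0. Corank 2; j^3 = p^2*q has shape L^2 M (L != M), so D-series; mu = 9 gives D_9.

D_9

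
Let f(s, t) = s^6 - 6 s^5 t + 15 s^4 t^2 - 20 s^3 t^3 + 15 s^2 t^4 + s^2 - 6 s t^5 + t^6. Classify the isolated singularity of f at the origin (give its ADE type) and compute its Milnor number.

Type A5, Milnor number mu = 5.

The Hessian of f at 0 has rank 1. Corank 1: A-series; mu = 5 gives A_5.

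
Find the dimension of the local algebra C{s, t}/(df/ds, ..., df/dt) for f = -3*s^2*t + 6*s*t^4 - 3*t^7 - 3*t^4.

5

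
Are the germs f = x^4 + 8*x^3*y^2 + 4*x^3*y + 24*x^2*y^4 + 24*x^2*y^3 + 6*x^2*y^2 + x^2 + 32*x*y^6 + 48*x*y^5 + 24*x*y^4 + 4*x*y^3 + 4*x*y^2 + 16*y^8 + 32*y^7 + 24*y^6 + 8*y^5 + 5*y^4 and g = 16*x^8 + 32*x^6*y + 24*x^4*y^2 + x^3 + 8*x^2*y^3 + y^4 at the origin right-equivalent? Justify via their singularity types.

No.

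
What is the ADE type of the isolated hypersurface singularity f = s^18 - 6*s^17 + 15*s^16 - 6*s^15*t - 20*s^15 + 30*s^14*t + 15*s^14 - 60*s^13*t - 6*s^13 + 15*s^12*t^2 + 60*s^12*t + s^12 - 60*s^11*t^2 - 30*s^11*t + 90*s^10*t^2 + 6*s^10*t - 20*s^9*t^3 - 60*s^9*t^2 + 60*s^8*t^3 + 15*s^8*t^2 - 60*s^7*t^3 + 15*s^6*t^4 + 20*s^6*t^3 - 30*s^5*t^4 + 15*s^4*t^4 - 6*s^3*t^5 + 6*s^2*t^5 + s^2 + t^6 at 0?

The Hessian of f at 0 is [[2, 0], [0, 0]] with rank 1, so corank 1. A Groebner basis of the Jacobian ideal J(f) in C{s,t} is {t^5, s}; counting standard monomials gives mu = 5. Corank 1: A-series; mu = 5 gives A_5.

A5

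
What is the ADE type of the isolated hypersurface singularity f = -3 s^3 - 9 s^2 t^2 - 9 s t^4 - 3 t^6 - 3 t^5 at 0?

E8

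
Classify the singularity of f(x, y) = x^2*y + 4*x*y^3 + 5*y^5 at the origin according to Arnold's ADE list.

D6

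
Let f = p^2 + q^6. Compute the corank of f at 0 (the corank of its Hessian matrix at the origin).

1

Hessian at 0 has rank 1.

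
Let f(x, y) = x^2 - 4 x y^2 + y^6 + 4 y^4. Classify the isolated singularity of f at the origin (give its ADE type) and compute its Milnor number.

Type A_{5}, Milnor number mu = 5.

The Hessian of f at 0 is [[2, 0], [0, 0]] with rank 1, so corank 1. A Groebner basis of the Jacobian ideal J(f) in C{x,y} is {x^3, x^2*y, -x/2 + y^2}; counting standard monomials gives mu = 5. Corank 1: A-series; mu = 5 gives A_5.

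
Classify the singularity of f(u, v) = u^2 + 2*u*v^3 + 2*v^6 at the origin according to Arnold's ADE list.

A5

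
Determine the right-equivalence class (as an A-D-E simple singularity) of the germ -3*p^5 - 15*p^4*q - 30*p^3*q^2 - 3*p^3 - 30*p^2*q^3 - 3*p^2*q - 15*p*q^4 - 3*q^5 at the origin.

The Hessian of f at 0 has rank 0. Corank 2; j^3 = -3*p^2*(p + q) has shape L^2 M (L != M), so D-series; mu = 6 gives D_6.

D6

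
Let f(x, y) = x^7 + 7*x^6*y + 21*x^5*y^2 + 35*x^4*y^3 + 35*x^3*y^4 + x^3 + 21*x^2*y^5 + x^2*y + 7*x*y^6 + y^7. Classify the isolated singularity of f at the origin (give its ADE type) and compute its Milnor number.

Type D8, Milnor number mu = 8.

The Hessian of f at 0 is [[0, 0], [0, 0]] with rank 0, so corank 2. A Groebner basis of the Jacobian ideal J(f) in C{x,y} is {-x*y/7 + y^6, x*y^2, x^2 + x*y}; counting standard monomials gives mu = 8. Corank 2; j^3 = x^2*(x + y) has shape L^2 M (L != M), so D-series; mu = 8 gives D_8.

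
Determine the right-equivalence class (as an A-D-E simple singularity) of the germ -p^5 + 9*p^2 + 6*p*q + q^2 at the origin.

A_{4}

The Hessian of f at 0 has rank 1. Corank 1: A-series; mu = 4 gives A_4.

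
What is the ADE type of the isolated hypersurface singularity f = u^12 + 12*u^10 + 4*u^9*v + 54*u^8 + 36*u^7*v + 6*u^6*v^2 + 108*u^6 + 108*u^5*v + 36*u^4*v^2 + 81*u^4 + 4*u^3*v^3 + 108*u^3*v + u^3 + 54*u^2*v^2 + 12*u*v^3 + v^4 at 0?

E6

The Hessian of f at 0 has rank 0. Corank 2; j^3 = u^3 is a perfect cube, so E-series; the 4-jet and mu = 6 give E_6.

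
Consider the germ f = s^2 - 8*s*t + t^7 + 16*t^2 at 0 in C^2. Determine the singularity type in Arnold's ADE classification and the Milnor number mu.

The Hessian of f at 0 has rank 1. Corank 1: A-series; mu = 6 gives A_6.

Type A_6, Milnor number mu = 6.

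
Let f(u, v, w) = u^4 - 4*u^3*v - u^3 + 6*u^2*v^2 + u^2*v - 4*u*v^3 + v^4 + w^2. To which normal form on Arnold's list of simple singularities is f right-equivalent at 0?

D5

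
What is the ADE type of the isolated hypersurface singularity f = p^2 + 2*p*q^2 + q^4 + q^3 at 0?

The Hessian of f at 0 is [[2, 0], [0, 0]] with rank 1, so corank 1. A Groebner basis of the Jacobian ideal J(f) in C{p,q} is {q^2, p}; counting standard monomials gives mu = 2. Corank 1: A-series; mu = 2 gives A_2.

A_2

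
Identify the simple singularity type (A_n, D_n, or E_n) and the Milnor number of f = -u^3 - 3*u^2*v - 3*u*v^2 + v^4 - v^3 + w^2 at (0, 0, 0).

Type E_{6}, Milnor number mu = 6.

The Hessian of f at 0 is [[0, 0, 0], [0, 0, 0], [0, 0, 2]] with rank 1, so corank 2. A Groebner basis of the Jacobian ideal J(f) in C{u,v,w} is {v^3, u^2 + 2*u*v + v^2, w}; counting standard monomials gives mu = 6. Corank 2; j^3 = -(u + v)^3 is a perfect cube, so E-series; the 4-jet and mu = 6 give E_6.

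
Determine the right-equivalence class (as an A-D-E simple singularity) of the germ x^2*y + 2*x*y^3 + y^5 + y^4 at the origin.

D_{5}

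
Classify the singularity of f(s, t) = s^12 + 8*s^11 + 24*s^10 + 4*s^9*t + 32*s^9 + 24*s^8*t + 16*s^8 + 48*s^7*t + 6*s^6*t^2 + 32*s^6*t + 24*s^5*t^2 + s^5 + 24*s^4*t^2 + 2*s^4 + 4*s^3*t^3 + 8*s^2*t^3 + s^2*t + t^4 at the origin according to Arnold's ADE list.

The Hessian of f at 0 has rank 0. Corank 2; j^3 = s^2*t has shape L^2 M (L != M), so D-series; mu = 5 gives D_5.

D5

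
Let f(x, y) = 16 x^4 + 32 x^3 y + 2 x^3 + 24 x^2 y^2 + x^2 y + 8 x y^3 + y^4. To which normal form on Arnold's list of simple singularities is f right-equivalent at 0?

D_5

The Hessian of f at 0 has rank 0. Corank 2; j^3 = x^2*(2*x + y) has shape L^2 M (L != M), so D-series; mu = 5 gives D_5.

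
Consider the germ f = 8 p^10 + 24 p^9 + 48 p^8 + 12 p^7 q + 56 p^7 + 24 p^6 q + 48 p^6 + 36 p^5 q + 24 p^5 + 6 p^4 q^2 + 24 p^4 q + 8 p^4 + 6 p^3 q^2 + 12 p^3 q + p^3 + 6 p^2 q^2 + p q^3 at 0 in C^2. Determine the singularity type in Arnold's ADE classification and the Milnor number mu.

Type E_7, Milnor number mu = 7.

The Hessian of f at 0 is [[0, 0], [0, 0]] with rank 0, so corank 2. A Groebner basis of the Jacobian ideal J(f) in C{p,q} is {3*p^2/4 + q^4 + q^3/4, p^3, p^2*q - p^2/4 - q^3/12, p^2 + p*q^2 + q^3/3}; counting standard monomials gives mu = 7. Corank 2; j^3 = p^3 is a perfect cube, so E-series; the 4-jet and mu = 7 give E_7.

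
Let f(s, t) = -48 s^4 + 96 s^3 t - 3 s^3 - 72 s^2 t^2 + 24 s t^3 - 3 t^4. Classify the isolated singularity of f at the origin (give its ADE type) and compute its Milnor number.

The Hessian of f at 0 has rank 0. Corank 2; j^3 = -3*s^3 is a perfect cube, so E-series; the 4-jet and mu = 6 give E_6.

Type E6, Milnor number mu = 6.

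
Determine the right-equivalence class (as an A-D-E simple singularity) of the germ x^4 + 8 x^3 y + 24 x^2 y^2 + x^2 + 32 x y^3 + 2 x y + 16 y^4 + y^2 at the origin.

A3

The Hessian of f at 0 is [[2, 2], [2, 2]] with rank 1, so corank 1. A Groebner basis of the Jacobian ideal J(f) in C{x,y} is {y^3, x + y}; counting standard monomials gives mu = 3. Corank 1: A-series; mu = 3 gives A_3.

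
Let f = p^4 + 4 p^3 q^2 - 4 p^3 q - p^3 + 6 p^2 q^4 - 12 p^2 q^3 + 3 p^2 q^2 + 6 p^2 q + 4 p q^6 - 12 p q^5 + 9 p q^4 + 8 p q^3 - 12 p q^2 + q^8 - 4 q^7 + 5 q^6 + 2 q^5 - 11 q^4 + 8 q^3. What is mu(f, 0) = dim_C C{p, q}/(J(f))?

6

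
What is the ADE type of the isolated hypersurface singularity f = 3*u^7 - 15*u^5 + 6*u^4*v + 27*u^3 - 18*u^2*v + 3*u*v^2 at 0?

D6

The Hessian of f at 0 is [[0, 0], [0, 0]] with rank 0, so corank 2. A Groebner basis of the Jacobian ideal J(f) in C{u,v} is {-243*u*v/8 + v^4 + 81*v^2/8, u*v^2 - v^3/3, u^2 - 11*u*v/24 + v^2/24}; counting standard monomials gives mu = 6. Corank 2; j^3 = 3*u*(3*u - v)^2 has shape L^2 M (L != M), so D-series; mu = 6 gives D_6.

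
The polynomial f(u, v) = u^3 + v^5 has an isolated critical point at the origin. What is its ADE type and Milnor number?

Type E_8, Milnor number mu = 8.

The Hessian of f at 0 has rank 0. Corank 2; j^3 = u^3 is a perfect cube, so E-series; the 5-jet and mu = 8 give E_8.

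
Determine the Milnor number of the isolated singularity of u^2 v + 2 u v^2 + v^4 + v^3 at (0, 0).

5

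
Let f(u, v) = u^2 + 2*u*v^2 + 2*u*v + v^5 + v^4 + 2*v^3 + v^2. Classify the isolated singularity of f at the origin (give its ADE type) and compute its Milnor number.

The Hessian of f at 0 has rank 1. Corank 1: A-series; mu = 4 gives A_4.

Type A_{4}, Milnor number mu = 4.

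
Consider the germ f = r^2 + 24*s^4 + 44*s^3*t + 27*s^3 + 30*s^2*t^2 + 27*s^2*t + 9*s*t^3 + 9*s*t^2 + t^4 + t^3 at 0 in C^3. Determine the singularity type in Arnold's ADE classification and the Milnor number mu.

Type E7, Milnor number mu = 7.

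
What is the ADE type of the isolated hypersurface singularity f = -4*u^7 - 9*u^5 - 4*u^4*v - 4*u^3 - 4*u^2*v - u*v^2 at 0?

The Hessian of f at 0 has rank 0. Corank 2; j^3 = -u*(2*u + v)^2 has shape L^2 M (L != M), so D-series; mu = 6 gives D_6.

D_{6}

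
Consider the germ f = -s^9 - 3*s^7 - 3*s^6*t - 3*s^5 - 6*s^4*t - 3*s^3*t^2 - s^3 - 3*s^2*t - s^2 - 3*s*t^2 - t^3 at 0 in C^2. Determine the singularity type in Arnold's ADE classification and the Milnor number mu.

Type A_2, Milnor number mu = 2.

The Hessian of f at 0 has rank 1. Corank 1: A-series; mu = 2 gives A_2.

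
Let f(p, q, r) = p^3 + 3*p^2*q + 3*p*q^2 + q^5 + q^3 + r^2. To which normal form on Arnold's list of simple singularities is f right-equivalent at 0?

E_8

The Hessian of f at 0 is [[0, 0, 0], [0, 0, 0], [0, 0, 2]] with rank 1, so corank 2. A Groebner basis of the Jacobian ideal J(f) in C{p,q,r} is {q^4, p^2 + 2*p*q + q^2, r}; counting standard monomials gives mu = 8. Corank 2; j^3 = (p + q)^3 is a perfect cube, so E-series; the 5-jet and mu = 8 give E_8.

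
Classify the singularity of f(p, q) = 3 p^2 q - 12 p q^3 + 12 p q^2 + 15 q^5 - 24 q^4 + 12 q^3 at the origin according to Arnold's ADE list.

D_6

The Hessian of f at 0 is [[0, 0], [0, 0]] with rank 0, so corank 2. A Groebner basis of the Jacobian ideal J(f) in C{p,q} is {p^3 + 24*p^2 + 100*p*q + 104*q^2, p^2*q - 8*p^2 - 34*p*q - 36*q^2, 2*p^2 + p*q^2 + 9*p*q + 10*q^2, -p*q/2 + q^3 - q^2}; counting standard monomials gives mu = 6. Corank 2; j^3 = 3*q*(p + 2*q)^2 has shape L^2 M (L != M), so D-series; mu = 6 gives D_6.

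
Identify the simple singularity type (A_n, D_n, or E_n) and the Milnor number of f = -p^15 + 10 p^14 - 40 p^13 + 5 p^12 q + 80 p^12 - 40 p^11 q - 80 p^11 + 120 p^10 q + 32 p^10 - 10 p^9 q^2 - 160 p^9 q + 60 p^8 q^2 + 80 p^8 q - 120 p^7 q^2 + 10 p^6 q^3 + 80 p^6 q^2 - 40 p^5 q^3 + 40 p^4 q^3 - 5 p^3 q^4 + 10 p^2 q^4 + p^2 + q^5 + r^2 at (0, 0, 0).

The Hessian of f at 0 has rank 2. Corank 1: A-series; mu = 4 gives A_4.

Type A_{4}, Milnor number mu = 4.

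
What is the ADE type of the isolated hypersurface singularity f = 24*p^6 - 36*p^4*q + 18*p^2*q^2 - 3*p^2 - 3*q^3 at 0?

The Hessian of f at 0 has rank 1. Corank 1: A-series; mu = 2 gives A_2.

A2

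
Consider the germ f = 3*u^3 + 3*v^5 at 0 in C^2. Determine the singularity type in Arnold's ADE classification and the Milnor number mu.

Type E_{8}, Milnor number mu = 8.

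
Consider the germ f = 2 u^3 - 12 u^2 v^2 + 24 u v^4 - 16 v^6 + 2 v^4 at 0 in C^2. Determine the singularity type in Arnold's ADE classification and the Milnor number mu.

Type E_6, Milnor number mu = 6.

The Hessian of f at 0 has rank 0. Corank 2; j^3 = 2*u^3 is a perfect cube, so E-series; the 4-jet and mu = 6 give E_6.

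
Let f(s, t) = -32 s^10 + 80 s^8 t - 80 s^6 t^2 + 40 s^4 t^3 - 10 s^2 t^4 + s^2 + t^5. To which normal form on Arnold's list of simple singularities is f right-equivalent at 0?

A4

The Hessian of f at 0 has rank 1. Corank 1: A-series; mu = 4 gives A_4.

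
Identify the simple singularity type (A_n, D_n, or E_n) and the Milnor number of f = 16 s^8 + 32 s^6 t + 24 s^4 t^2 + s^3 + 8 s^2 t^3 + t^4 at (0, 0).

Type E_{6}, Milnor number mu = 6.

The Hessian of f at 0 has rank 0. Corank 2; j^3 = s^3 is a perfect cube, so E-series; the 4-jet and mu = 6 give E_6.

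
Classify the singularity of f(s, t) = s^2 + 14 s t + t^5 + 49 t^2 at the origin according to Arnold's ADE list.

The Hessian of f at 0 has rank 1. Corank 1: A-series; mu = 4 gives A_4.

A4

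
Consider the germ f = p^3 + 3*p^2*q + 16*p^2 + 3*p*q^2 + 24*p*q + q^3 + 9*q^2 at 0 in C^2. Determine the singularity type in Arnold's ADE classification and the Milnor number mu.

Type A_{2}, Milnor number mu = 2.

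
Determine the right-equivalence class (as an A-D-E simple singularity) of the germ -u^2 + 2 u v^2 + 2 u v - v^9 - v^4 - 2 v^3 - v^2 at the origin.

A_8

The Hessian of f at 0 has rank 1. Corank 1: A-series; mu = 8 gives A_8.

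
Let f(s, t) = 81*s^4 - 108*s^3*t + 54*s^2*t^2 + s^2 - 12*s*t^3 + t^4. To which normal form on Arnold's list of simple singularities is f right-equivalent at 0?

The Hessian of f at 0 is [[2, 0], [0, 0]] with rank 1, so corank 1. A Groebner basis of the Jacobian ideal J(f) in C{s,t} is {t^3, s}; counting standard monomials gives mu = 3. Corank 1: A-series; mu = 3 gives A_3.

A3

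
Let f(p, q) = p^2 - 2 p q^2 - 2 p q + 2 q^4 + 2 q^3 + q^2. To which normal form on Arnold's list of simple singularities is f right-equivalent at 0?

The Hessian of f at 0 has rank 1. Corank 1: A-series; mu = 3 gives A_3.

A_{3}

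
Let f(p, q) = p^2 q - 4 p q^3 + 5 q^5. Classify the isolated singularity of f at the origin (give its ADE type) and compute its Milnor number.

Type D_6, Milnor number mu = 6.

The Hessian of f at 0 has rank 0. Corank 2; j^3 = p^2*q has shape L^2 M (L != M), so D-series; mu = 6 gives D_6.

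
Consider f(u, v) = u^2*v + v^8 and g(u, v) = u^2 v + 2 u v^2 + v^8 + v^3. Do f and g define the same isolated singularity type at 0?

The Hessian of f at 0 is [[0, 0], [0, 0]] with rank 0, so corank 2. A Groebner basis of the Jacobian ideal J(f) in C{u,v} is {u^2/8 + v^7, u^3, u*v}; counting standard monomials gives mu = 9. Corank 2; j^3 = u^2*v has shape L^2 M (L != M), so D-series; mu = 9 gives D_9. The Hessian of g at 0 is [[0, 0], [0, 0]] with rank 0, so corank 2. A Groebner basis of the Jacobian ideal J(g) in C{u,v} is {u^2/8 + v^7 - v^2/8, u^3 + v^3, u*v + v^2}; counting standard monomials gives mu = 9. Corank 2; j^3 = v*(u + v)^2 has shape L^2 M (L != M), so D-series; mu = 9 gives D_9. Both have type D_9, hence right-equivalent.

Yes.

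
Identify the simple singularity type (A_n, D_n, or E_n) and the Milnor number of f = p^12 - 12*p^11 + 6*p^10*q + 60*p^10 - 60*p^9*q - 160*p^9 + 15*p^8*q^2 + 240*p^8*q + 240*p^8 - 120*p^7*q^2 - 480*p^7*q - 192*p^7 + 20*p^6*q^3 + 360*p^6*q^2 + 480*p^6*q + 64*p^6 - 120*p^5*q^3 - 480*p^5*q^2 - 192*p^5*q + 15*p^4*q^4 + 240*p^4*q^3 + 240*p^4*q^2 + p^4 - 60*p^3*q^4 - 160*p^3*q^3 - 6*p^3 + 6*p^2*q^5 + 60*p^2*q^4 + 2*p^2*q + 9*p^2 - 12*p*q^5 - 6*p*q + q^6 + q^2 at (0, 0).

The Hessian of f at 0 has rank 1. Corank 1: A-series; mu = 5 gives A_5.

Type A_5, Milnor number mu = 5.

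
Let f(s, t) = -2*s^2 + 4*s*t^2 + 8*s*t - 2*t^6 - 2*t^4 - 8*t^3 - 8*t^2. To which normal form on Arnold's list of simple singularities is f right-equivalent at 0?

A5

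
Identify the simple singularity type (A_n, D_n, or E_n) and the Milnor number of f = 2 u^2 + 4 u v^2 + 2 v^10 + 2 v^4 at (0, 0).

Type A_{9}, Milnor number mu = 9.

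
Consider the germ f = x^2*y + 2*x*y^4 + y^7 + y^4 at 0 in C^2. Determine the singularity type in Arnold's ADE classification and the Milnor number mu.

Type D_5, Milnor number mu = 5.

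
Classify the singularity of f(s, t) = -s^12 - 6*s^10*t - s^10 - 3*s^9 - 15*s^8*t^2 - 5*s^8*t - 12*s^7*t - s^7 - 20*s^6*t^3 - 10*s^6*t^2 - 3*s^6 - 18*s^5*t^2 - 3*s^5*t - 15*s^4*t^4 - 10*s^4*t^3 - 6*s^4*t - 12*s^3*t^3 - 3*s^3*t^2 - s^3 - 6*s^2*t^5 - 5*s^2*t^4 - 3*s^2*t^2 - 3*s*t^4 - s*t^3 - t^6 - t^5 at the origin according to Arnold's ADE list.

The Hessian of f at 0 is [[0, 0], [0, 0]] with rank 0, so corank 2. A Groebner basis of the Jacobian ideal J(f) in C{s,t} is {-s^2 + t^4 - t^3/3, s^3, s^2*t + s^2/3 + t^3/9, s^2 + s*t^2 + t^3/3}; counting standard monomials gives mu = 7. Corank 2; j^3 = -s^3 is a perfect cube, so E-series; the 4-jet and mu = 7 give E_7.

E_7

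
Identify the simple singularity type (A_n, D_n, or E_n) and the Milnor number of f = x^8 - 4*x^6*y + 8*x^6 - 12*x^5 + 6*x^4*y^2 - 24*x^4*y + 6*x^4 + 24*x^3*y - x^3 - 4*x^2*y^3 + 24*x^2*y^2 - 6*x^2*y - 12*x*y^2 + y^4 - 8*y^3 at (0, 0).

The Hessian of f at 0 has rank 0. Corank 2; j^3 = -(x + 2*y)^3 is a perfect cube, so E-series; the 4-jet and mu = 6 give E_6.

Type E6, Milnor number mu = 6.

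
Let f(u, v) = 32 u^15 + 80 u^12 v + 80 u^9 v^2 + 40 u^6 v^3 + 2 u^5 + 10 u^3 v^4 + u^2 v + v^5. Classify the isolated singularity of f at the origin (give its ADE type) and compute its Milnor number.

The Hessian of f at 0 is [[0, 0], [0, 0]] with rank 0, so corank 2. A Groebner basis of the Jacobian ideal J(f) in C{u,v} is {u^2/5 + v^4, u^3, u*v}; counting standard monomials gives mu = 6. Corank 2; j^3 = u^2*v has shape L^2 M (L != M), so D-series; mu = 6 gives D_6.

Type D_6, Milnor number mu = 6.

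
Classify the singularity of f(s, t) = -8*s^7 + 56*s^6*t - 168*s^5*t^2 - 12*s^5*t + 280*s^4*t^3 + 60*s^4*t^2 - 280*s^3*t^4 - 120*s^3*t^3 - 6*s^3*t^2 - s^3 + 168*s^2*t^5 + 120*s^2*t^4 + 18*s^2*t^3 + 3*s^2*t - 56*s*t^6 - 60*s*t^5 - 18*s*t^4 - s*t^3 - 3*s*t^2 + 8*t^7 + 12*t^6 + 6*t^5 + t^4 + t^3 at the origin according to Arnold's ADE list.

E_{7}

The Hessian of f at 0 has rank 0. Corank 2; j^3 = -(s - t)^3 is a perfect cube, so E-series; the 4-jet and mu = 7 give E_7.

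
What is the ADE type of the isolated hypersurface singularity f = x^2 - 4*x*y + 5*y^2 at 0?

The Hessian of f at 0 has rank 2. Corank 0: nondegenerate Morse point, so A_1.

A_{1}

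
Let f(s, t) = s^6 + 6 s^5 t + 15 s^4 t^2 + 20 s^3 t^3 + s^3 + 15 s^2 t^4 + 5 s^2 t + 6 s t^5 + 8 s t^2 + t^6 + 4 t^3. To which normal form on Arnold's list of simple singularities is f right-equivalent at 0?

The Hessian of f at 0 has rank 0. Corank 2; j^3 = (s + t)*(s + 2*t)^2 has shape L^2 M (L != M), so D-series; mu = 7 gives D_7.

D_7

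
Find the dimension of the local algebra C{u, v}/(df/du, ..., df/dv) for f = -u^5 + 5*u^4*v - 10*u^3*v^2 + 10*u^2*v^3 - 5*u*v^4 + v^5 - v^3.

The Hessian of f at 0 has rank 0. Corank 2; j^3 = -v^3 is a perfect cube, so E-series; the 5-jet and mu = 8 give E_8.

8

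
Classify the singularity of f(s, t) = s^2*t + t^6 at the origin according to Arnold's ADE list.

The Hessian of f at 0 is [[0, 0], [0, 0]] with rank 0, so corank 2. A Groebner basis of the Jacobian ideal J(f) in C{s,t} is {s^2/6 + t^5, s^3, s*t}; counting standard monomials gives mu = 7. Corank 2; j^3 = s^2*t has shape L^2 M (L != M), so D-series; mu = 7 gives D_7.

D_{7}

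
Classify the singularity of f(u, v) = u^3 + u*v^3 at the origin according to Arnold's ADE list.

The Hessian of f at 0 is [[0, 0], [0, 0]] with rank 0, so corank 2. A Groebner basis of the Jacobian ideal J(f) in C{u,v} is {u^3, u*v^2, 3*u^2 + v^3}; counting standard monomials gives mu = 7. Corank 2; j^3 = u^3 is a perfect cube, so E-series; the 4-jet and mu = 7 give E_7.

E7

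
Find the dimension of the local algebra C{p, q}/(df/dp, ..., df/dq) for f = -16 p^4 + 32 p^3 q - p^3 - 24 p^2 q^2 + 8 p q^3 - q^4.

6

The Hessian of f at 0 has rank 0. Corank 2; j^3 = -p^3 is a perfect cube, so E-series; the 4-jet and mu = 6 give E_6.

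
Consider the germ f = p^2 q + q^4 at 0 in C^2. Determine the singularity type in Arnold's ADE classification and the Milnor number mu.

Type D_{5}, Milnor number mu = 5.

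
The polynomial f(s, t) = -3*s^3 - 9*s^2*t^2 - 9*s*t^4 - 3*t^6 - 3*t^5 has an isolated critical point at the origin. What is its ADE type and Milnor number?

Type E_8, Milnor number mu = 8.

The Hessian of f at 0 is [[0, 0], [0, 0]] with rank 0, so corank 2. A Groebner basis of the Jacobian ideal J(f) in C{s,t} is {t^4, s^3, s^2/2 + s*t^2}; counting standard monomials gives mu = 8. Corank 2; j^3 = -3*s^3 is a perfect cube, so E-series; the 5-jet and mu = 8 give E_8.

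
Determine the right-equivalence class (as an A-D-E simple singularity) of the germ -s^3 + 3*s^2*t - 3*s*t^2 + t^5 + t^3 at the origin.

E_{8}

The Hessian of f at 0 is [[0, 0], [0, 0]] with rank 0, so corank 2. A Groebner basis of the Jacobian ideal J(f) in C{s,t} is {t^4, s^2 - 2*s*t + t^2}; counting standard monomials gives mu = 8. Corank 2; j^3 = -(s - t)^3 is a perfect cube, so E-series; the 5-jet and mu = 8 give E_8.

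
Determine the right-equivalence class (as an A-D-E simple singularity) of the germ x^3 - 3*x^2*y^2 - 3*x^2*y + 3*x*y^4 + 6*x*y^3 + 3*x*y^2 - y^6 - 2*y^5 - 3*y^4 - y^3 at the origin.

The Hessian of f at 0 has rank 0. Corank 2; j^3 = (x - y)^3 is a perfect cube, so E-series; the 5-jet and mu = 8 give E_8.

E_8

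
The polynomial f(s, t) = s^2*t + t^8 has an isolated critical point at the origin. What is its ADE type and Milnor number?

Type D_{9}, Milnor number mu = 9.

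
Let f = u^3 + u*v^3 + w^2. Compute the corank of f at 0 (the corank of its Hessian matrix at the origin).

2

Hessian at 0 has rank 1.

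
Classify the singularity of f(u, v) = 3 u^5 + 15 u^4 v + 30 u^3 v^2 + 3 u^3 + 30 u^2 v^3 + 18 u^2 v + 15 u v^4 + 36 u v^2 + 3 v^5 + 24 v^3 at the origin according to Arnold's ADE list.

E_8

The Hessian of f at 0 is [[0, 0], [0, 0]] with rank 0, so corank 2. A Groebner basis of the Jacobian ideal J(f) in C{u,v} is {v^5, u*v^3 + 7*v^4/4, u^2 + 4*u*v + 4*v^2}; counting standard monomials gives mu = 8. Corank 2; j^3 = 3*(u + 2*v)^3 is a perfect cube, so E-series; the 5-jet and mu = 8 give E_8.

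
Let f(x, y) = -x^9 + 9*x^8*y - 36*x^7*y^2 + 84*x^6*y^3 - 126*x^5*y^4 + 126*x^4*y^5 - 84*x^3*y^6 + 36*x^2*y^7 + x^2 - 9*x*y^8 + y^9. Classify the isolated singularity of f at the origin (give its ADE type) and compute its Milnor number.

The Hessian of f at 0 has rank 1. Corank 1: A-series; mu = 8 gives A_8.

Type A_{8}, Milnor number mu = 8.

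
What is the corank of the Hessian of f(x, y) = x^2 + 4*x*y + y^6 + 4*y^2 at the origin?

1

Hessian at 0 has rank 1.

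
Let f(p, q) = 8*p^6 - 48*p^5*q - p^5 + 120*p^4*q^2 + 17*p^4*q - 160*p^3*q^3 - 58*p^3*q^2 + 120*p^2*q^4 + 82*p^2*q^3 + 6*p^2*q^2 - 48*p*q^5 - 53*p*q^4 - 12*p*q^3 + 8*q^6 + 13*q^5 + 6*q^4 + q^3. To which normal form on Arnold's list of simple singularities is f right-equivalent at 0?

E_{8}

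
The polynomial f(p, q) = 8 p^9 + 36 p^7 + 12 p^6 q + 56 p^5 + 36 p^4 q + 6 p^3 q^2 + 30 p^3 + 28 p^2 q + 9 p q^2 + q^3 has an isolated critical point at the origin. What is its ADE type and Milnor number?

The Hessian of f at 0 has rank 0. Corank 2; j^3 = (3*p + q)*(10*p^2 + 6*p*q + q^2) splits into three distinct lines over C (the quadratic factor has nonzero discriminant), so D_4.

Type D_4, Milnor number mu = 4.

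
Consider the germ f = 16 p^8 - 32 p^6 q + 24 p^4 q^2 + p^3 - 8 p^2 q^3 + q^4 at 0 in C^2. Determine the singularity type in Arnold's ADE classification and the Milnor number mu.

The Hessian of f at 0 is [[0, 0], [0, 0]] with rank 0, so corank 2. A Groebner basis of the Jacobian ideal J(f) in C{p,q} is {q^3, p^2}; counting standard monomials gives mu = 6. Corank 2; j^3 = p^3 is a perfect cube, so E-series; the 4-jet and mu = 6 give E_6.

Type E_{6}, Milnor number mu = 6.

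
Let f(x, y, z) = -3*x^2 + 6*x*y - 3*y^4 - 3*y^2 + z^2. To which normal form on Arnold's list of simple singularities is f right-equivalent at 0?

A_3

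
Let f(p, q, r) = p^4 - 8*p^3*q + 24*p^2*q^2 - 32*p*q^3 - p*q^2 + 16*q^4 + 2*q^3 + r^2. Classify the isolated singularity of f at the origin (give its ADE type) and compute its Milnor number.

Type D5, Milnor number mu = 5.

The Hessian of f at 0 is [[0, 0, 0], [0, 0, 0], [0, 0, 2]] with rank 1, so corank 2. A Groebner basis of the Jacobian ideal J(f) in C{p,q,r} is {p^3 - q^2/4, q^3, p*q - 2*q^2, r}; counting standard monomials gives mu = 5. Corank 2; j^3 = -q^2*(p - 2*q) has shape L^2 M (L != M), so D-series; mu = 5 gives D_5.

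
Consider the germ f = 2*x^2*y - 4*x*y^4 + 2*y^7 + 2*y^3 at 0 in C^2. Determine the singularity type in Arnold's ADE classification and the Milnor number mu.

Type D_4, Milnor number mu = 4.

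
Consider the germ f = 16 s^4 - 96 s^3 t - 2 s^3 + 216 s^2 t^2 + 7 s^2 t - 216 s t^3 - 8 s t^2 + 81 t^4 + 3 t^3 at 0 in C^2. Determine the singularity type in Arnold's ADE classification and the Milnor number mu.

Type D_5, Milnor number mu = 5.

The Hessian of f at 0 has rank 0. Corank 2; j^3 = -(s - t)^2*(2*s - 3*t) has shape L^2 M (L != M), so D-series; mu = 5 gives D_5.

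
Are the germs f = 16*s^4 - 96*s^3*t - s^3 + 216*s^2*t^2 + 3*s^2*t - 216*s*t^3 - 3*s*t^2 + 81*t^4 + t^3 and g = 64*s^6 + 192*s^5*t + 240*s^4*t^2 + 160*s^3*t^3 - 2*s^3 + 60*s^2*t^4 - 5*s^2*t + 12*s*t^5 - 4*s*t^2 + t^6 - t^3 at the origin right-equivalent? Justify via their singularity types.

The Hessian of f at 0 is [[0, 0], [0, 0]] with rank 0, so corank 2. A Groebner basis of the Jacobian ideal J(f) in C{s,t} is {t^4, s*t^2 - 7*t^3/6, s^2 - 2*s*t + t^2}; counting standard monomials gives mu = 6. Corank 2; j^3 = -(s - t)^3 is a perfect cube, so E-series; the 4-jet and mu = 6 give E_6. The Hessian of g at 0 is [[0, 0], [0, 0]] with rank 0, so corank 2. A Groebner basis of the Jacobian ideal J(g) in C{s,t} is {s*t/12 + t^5 + t^2/12, s*t^2 + t^3, s^2 + 3*s*t/2 + t^2/2}; counting standard monomials gives mu = 7. Corank 2; j^3 = -(s + t)^2*(2*s + t) has shape L^2 M (L != M), so D-series; mu = 7 gives D_7. f is E_6 but g is D_7, hence not right-equivalent.

No.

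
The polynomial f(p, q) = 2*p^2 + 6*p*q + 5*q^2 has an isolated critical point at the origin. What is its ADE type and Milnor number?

Type A_{1}, Milnor number mu = 1.

The Hessian of f at 0 is [[4, 6], [6, 10]] with rank 2, so corank 0. A Groebner basis of the Jacobian ideal J(f) in C{p,q} is {p, q}; counting standard monomials gives mu = 1. Corank 0: nondegenerate Morse point, so A_1.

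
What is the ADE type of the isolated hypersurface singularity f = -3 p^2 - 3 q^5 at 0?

A_4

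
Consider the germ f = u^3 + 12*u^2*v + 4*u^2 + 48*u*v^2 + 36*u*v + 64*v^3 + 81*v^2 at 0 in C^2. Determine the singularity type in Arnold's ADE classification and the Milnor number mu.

The Hessian of f at 0 has rank 1. Corank 1: A-series; mu = 2 gives A_2.

Type A2, Milnor number mu = 2.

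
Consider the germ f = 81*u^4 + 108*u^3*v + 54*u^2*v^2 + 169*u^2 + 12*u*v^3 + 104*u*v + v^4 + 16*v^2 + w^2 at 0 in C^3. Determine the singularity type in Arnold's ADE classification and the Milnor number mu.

The Hessian of f at 0 has rank 2. Corank 1: A-series; mu = 3 gives A_3.

Type A_{3}, Milnor number mu = 3.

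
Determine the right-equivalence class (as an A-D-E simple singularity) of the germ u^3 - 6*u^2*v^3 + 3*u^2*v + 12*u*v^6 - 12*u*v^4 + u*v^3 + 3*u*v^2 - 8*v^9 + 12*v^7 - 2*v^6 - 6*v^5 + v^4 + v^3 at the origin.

E7

The Hessian of f at 0 has rank 0. Corank 2; j^3 = (u + v)^3 is a perfect cube, so E-series; the 4-jet and mu = 7 give E_7.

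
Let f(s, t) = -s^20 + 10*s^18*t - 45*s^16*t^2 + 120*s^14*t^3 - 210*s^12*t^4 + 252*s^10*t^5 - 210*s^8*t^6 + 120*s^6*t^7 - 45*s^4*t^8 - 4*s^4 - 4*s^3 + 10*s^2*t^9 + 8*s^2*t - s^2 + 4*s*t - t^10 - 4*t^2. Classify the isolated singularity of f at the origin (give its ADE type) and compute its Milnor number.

Type A_{9}, Milnor number mu = 9.

The Hessian of f at 0 is [[-2, 4], [4, -8]] with rank 1, so corank 1. A Groebner basis of the Jacobian ideal J(f) in C{s,t} is {s*t^4 + 5*s*t^3/2 + 15*s*t^2/16 + 7*s*t/64 + s/256 - 2*t^4 - 5*t^3/4 - 3*t^2/16 - t/128, 15*s*t^3/4 + 27*s*t^2/16 + 27*s*t/128 + s/128 + t^5 - 5*t^4/2 - 35*t^3/16 - 23*t^2/64 - t/64, s^2 + s/2 - t}; counting standard monomials gives mu = 9. Corank 1: A-series; mu = 9 gives A_9.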